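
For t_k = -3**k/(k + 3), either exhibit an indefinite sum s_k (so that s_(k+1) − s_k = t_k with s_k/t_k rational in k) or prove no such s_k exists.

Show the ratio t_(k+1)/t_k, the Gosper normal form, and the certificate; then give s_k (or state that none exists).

Step 1: r(k) = 3*(k + 3)/(k + 4).
So A=3*k + 9 and B=k + 4, with C=1.
Key eq: (3*k + 9)·f(k+1) = (k + 3)·f(k) + (1).
Bound: deg f ≤ -1.
deg f ≤ -1 is impossible — no certificate.

not Gosper-summable; s_k does not exist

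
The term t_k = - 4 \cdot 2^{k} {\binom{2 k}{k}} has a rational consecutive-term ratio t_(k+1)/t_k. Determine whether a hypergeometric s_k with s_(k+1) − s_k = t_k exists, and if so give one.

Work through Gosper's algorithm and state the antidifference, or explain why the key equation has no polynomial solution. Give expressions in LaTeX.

none (Gosper's algorithm certifies no s_k)

The ratio is 4*(2*k + 1)/(k + 1).
A = 8*k + 4, B = k + 1, C = 1.
f must satisfy (8*k + 4)·f(k+1) − (k)·f(k) = 1.
deg f ≤ -1 (via 1,1,0).
Bound -1 < 0, so the key equation has no polynomial solution.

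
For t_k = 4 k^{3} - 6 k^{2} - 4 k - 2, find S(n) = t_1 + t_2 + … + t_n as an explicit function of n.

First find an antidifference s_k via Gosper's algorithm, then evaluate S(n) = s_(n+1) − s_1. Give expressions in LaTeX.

S(n) = n \left(n^{3} - 4 n - 5\right)

r(k) = (2*k**3 + 3*k**2 - 2*k - 4)/(2*k**3 - 3*k**2 - 2*k - 1) after simplifying.
Factor: A=1; B=1; C=k**3 - 3*k**2/2 - k - 1/2.
Need (1)·f(k+1) − (1)·f(k) = k**3 - 3*k**2/2 - k - 1/2.
Bound: deg f ≤ 4.
Solve for f: f(k) = k*(k**3 - 4*k**2 + 2*k - 1)/4 (degree 4 ≤ 4).
Then R = B(k−1)f/C = k*(k**3 - 4*k**2 + 2*k - 1)/(2*(2*k**3 - 3*k**2 - 2*k - 1)), so s_k = R(k)·t_k = k*(k**3 - 4*k**2 + 2*k - 1).
Δs = 4*k**3 - 6*k**2 - 4*k - 2, as required.
Evaluate: s_(n+1) = n**4 - 4*n**2 - 5*n - 2; subtract s_(1) = -2 ⇒ S(n) = n*(n**3 - 4*n - 5).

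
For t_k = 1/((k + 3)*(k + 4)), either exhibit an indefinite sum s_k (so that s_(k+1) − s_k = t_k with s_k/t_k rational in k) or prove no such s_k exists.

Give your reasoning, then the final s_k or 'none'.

r(k) = (k + 3)/(k + 5) after simplifying.
Gosper form: A/B · C(k+1)/C(k) with A=k + 3, B=k + 5, C=1.
Set up (k + 3)·f(k+1) − (k + 4)·f(k) − (1) = 0.
deg f ≤ 1 (via 1,1,0).
Match coefficients ⇒ f(k) = k/3.
R(k) = B(k−1)·f(k)/C(k) = k*(k + 4)/3; s_k = R·t_k = k/(3*(k + 3)).
Check: Δs_k = 1/(k**2 + 7*k + 12). ✓

s_k = k/(3*(k + 3))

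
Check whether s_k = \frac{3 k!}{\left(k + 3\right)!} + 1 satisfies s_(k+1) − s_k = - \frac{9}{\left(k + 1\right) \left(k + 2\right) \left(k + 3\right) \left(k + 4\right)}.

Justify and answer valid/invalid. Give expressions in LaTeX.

valid (s_(k+1) − s_k reduces to t_k)

s_(k+1) = 3*factorial(k + 1)/factorial(k + 4) + 1
s_(k+1) − s_k = -9/((k + 1)*(k + 2)*(k + 3)*(k + 4))
(s_(k+1) − s_k) − t_k = 0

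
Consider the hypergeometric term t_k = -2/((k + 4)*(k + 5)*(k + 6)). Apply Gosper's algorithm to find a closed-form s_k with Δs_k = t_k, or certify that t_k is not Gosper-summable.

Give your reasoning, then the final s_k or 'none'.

s_k = k*(-k - 9)/(20*(k + 4)*(k + 5))

Ratio r(k) = (k + 4)/(k + 7).
Normal form (A,B,C) = (k + 4, k + 7, 1).
Key eq: (k + 4)·f(k+1) = (k + 6)·f(k) + (1).
From deg A=1, deg B=1, deg C=0: d=2.
Coefficient equations give f(k) = k*(k + 9)/40.
So s_k = (B(k−1)f/C)·t_k = (k*(k + 6)*(k + 9)/40)·t_k = k*(-k - 9)/(20*(k + 4)*(k + 5)).
Verify: -2/(k**3 + 15*k**2 + 74*k + 120) matches t_k.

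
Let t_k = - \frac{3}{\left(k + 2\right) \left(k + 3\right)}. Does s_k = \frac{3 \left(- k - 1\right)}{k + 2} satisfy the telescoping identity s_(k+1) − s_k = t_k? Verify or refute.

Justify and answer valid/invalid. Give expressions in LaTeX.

s_(k+1) = 3*(-k - 2)/(k + 3)
s_(k+1) − s_k = -3/(k**2 + 5*k + 6)
(s_(k+1) − s_k) − t_k = 0

Valid: the claim telescopes to t_k.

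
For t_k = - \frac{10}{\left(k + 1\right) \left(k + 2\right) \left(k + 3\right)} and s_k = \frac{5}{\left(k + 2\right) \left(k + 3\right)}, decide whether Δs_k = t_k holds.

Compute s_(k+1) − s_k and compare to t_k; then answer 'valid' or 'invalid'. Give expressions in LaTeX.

Invalid: residual \frac{30}{k^{4} + 10 k^{3} + 35 k^{2} + 50 k + 24} ≠ 0.

s_(k+1) = 5/((k + 3)*(k + 4))
s_(k+1) − s_k = -10/(k**3 + 9*k**2 + 26*k + 24)
(s_(k+1) − s_k) − t_k = 30/(k**4 + 10*k**3 + 35*k**2 + 50*k + 24)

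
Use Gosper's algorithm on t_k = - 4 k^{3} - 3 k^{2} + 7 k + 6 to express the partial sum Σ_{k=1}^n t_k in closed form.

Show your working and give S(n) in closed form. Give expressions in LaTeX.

The ratio is (4*k**3 + 15*k**2 + 11*k - 6)/(4*k**3 + 3*k**2 - 7*k - 6).
Take A(k)=1, B(k)=1, C(k)=k**3 + 3*k**2/4 - 7*k/4 - 3/2.
Need (1)·f(k+1) − (1)·f(k) = k**3 + 3*k**2/4 - 7*k/4 - 3/2.
Degrees (0,0,3) ⇒ d ≤ 4.
Match coefficients ⇒ f(k) = k*(k + 1)*(k**2 - 2*k - 2)/4.
R(k) = B(k−1)·f(k)/C(k) = k*(k**2 - 2*k - 2)/(4*k**2 - k - 6); s_k = R·t_k = k*(-k**3 + k**2 + 4*k + 2).
s_(k+1) − s_k = -4*k**3 - 3*k**2 + 7*k + 6 = t_k.
Σ_(k=1)^n t_k = s_(n+1) − s_(1) = (-n**4 - 3*n**3 + n**2 + 9*n + 6) − (6), i.e. n*(-n**3 - 3*n**2 + n + 9).

S(n) = n \left(- n^{3} - 3 n^{2} + n + 9\right)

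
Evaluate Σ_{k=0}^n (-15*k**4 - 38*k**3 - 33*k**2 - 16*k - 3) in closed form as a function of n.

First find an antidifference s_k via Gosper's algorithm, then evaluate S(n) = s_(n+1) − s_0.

S(n) = -3*n**5 - 17*n**4 - 35*n**3 - 34*n**2 - 16*n - 3

The ratio is (15*k**4 + 98*k**3 + 237*k**2 + 256*k + 105)/(15*k**4 + 38*k**3 + 33*k**2 + 16*k + 3).
Normal form (A,B,C) = (1, 1, k**4 + 38*k**3/15 + 11*k**2/5 + 16*k/15 + 1/5).
Key eq: (1)·f(k+1) = (1)·f(k) + (k**4 + 38*k**3/15 + 11*k**2/5 + 16*k/15 + 1/5).
Degrees (0,0,4) ⇒ d ≤ 5.
Coefficient equations give f(k) = k**2*(3*k**3 + 2*k**2 - 3*k + 1)/15.
Certificate R = B(k−1)f/C = k**2*(3*k**3 + 2*k**2 - 3*k + 1)/(15*k**4 + 38*k**3 + 33*k**2 + 16*k + 3) gives s_k = k**2*(-3*k**3 - 2*k**2 + 3*k - 1).
s_(k+1) − s_k = -15*k**4 - 38*k**3 - 33*k**2 - 16*k - 3 = t_k.
Evaluate: s_(n+1) = -3*n**5 - 17*n**4 - 35*n**3 - 34*n**2 - 16*n - 3; subtract s_(0) = 0 ⇒ S(n) = -3*n**5 - 17*n**4 - 35*n**3 - 34*n**2 - 16*n - 3.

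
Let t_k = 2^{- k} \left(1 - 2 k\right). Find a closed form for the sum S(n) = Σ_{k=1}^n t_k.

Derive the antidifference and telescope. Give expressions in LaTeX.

S(n) = 2^{- n} \left(- 3 \cdot 2^{n} + 2 n + 3\right)

Ratio r(k) = (2*k + 1)/(2*(2*k - 1)).
Factor: A=1/2; B=1; C=k - 1/2.
Set up (1/2)·f(k+1) − (1)·f(k) − (k - 1/2) = 0.
From deg A=0, deg B=0, deg C=1: d=1.
Coefficient equations give f(k) = -2*k - 1.
Certificate R = B(k−1)f/C = -2*(2*k + 1)/(2*k - 1) gives s_k = 2*(2*k + 1)/2**k.
s_(k+1) − s_k = (1 - 2*k)/2**k = t_k.
Σ_(k=1)^n t_k = s_(n+1) − s_(1) = ((2*n + 3)/2**n) − (3), i.e. (-3*2**n + 2*n + 3)/2**n.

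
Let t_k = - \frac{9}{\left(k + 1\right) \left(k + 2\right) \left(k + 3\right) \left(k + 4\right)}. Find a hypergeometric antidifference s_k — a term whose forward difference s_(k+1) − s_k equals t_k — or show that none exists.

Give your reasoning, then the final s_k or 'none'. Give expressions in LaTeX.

s_k = \frac{k \left(- k^{2} - 6 k - 11\right)}{2 \left(k + 1\right) \left(k + 2\right) \left(k + 3\right)}

The ratio is (k + 1)/(k + 5).
So A=k + 1 and B=k + 5, with C=1.
Solve (k + 1)·f(k+1) − (k + 4)·f(k) = 1.
Bound: deg f ≤ 3.
A polynomial solution: f(k) = k*(k**2 + 6*k + 11)/18.
So s_k = (B(k−1)f/C)·t_k = (k*(k + 4)*(k**2 + 6*k + 11)/18)·t_k = k*(-k**2 - 6*k - 11)/(2*(k + 1)*(k + 2)*(k + 3)).
s_(k+1) − s_k = -9/(k**4 + 10*k**3 + 35*k**2 + 50*k + 24) = t_k.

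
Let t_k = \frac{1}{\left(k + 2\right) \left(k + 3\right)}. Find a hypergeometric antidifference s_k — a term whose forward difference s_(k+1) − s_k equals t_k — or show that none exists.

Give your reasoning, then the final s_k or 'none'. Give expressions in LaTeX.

The ratio is (k + 2)/(k + 4).
Normal form (A,B,C) = (k + 2, k + 4, 1).
Set up (k + 2)·f(k+1) − (k + 3)·f(k) − (1) = 0.
Bound: deg f ≤ 1.
Solve for f: f(k) = k/2 (degree 1 ≤ 1).
Then R = B(k−1)f/C = k*(k + 3)/2, so s_k = R(k)·t_k = k/(2*(k + 2)).
s_(k+1) − s_k = 1/(k**2 + 5*k + 6) = t_k.

s_k = \frac{k}{2 \left(k + 2\right)}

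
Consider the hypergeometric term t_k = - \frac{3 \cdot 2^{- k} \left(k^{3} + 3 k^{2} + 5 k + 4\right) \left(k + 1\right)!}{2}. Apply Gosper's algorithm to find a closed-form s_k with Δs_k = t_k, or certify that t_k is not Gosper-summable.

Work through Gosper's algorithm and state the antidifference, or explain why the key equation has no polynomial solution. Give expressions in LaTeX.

s_k = - 3 \cdot 2^{- k} \left(k^{2} + k - 1\right) \left(k + 1\right)!

Step 1: r(k) = (k**4 + 8*k**3 + 26*k**2 + 41*k + 26)/(2*(k**3 + 3*k**2 + 5*k + 4)).
Normal form (A,B,C) = (k/2 + 1, 1, k**3 + 3*k**2 + 5*k + 4).
Need (k/2 + 1)·f(k+1) − (1)·f(k) = k**3 + 3*k**2 + 5*k + 4.
d = 2 from the (1,0,3) case.
Coefficient equations give f(k) = 2*(k**2 + k - 1).
Get s_k = R·t_k = -3*(k**2 + k - 1)*factorial(k + 1)/2**k with R(k) = B(k−1)f(k)/C(k) = 2*(k**2 + k - 1)/(k**3 + 3*k**2 + 5*k + 4).
s_(k+1) − s_k = -3*(k**3 + 3*k**2 + 5*k + 4)*factorial(k + 1)/(2*2**k) = t_k.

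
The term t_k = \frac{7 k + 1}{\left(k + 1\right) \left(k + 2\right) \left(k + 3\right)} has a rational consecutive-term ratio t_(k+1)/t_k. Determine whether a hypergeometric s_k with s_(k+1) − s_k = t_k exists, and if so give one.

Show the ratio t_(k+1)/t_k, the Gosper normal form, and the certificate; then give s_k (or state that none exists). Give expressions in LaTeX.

s_k = \frac{k \left(2 k - 1\right)}{\left(k + 1\right) \left(k + 2\right)}

r(k) = (k + 1)*(7*k + 8)/((k + 4)*(7*k + 1)) after simplifying.
Factor: A=k + 1; B=k + 4; C=k + 1/7.
Need (k + 1)·f(k+1) − (k + 3)·f(k) = k + 1/7.
deg f ≤ 2 (via 1,1,1).
Solve for f: f(k) = k*(2*k - 1)/7 (degree 2 ≤ 2).
R(k) = B(k−1)·f(k)/C(k) = k*(k + 3)*(2*k - 1)/(7*k + 1); s_k = R·t_k = k*(2*k - 1)/((k + 1)*(k + 2)).
s_(k+1) − s_k = (7*k + 1)/(k**3 + 6*k**2 + 11*k + 6) = t_k.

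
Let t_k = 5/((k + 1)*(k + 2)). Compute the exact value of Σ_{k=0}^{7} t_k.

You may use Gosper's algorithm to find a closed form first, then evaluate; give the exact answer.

Compute t_(k+1)/t_k: get (k + 1)/(k + 3).
Take A(k)=k + 1, B(k)=k + 3, C(k)=1.
Set up (k + 1)·f(k+1) − (k + 2)·f(k) − (1) = 0.
Bound: deg f ≤ 1.
A polynomial solution: f(k) = k.
So s_k = (B(k−1)f/C)·t_k = (k*(k + 2))·t_k = 5*k/(k + 1).
Verify: 5/(k**2 + 3*k + 2) matches t_k.
Telescoping: Σ = s_(8) − s_(0) = 40/9 − (0) = 40/9.

Σ = 40/9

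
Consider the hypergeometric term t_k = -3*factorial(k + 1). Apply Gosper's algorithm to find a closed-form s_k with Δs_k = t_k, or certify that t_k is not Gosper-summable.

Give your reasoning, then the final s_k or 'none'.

none — t_k is not Gosper-summable

r(k) = k + 2 after simplifying.
So A=k + 2 and B=1, with C=1.
Key eq: (k + 2)·f(k+1) = (1)·f(k) + (1).
d = -1 from the (1,0,0) case.
deg f ≤ -1 is impossible — no certificate.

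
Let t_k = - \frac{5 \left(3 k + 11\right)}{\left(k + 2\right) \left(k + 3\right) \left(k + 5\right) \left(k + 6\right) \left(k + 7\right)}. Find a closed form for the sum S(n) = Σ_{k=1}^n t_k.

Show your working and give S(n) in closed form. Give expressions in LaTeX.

Step 1: r(k) = (k + 2)*(k + 5)*(3*k + 14)/((k + 4)*(k + 8)*(3*k + 11)).
Gosper form: A/B · C(k+1)/C(k) with A=k + 2, B=k + 8, C=k**2 + 23*k/3 + 44/3.
Need (k + 2)·f(k+1) − (k + 7)·f(k) = k**2 + 23*k/3 + 44/3.
Bound: deg f ≤ 5.
A polynomial solution: f(k) = k*(k + 3)*(k + 4)*(k**2 + 13*k + 52)/180.
So s_k = (B(k−1)f/C)·t_k = (k*(k + 3)*(k + 7)*(k**2 + 13*k + 52)/(60*(3*k + 11)))·t_k = k*(-k**2 - 13*k - 52)/(12*(k**3 + 13*k**2 + 52*k + 60)).
Δs = 5*(-3*k - 11)/(k**5 + 23*k**4 + 203*k**3 + 853*k**2 + 1692*k + 1260), as required.
Telescope: S(n) = s_(n+1) − s_(1) = (-n**3 - 16*n**2 - 81*n - 66)/(12*(n**3 + 16*n**2 + 81*n + 126)) − (-11/252) = 5*n*(-n**2 - 16*n - 81)/(126*(n**3 + 16*n**2 + 81*n + 126)).

S(n) = \frac{5 n \left(- n^{2} - 16 n - 81\right)}{126 \left(n^{3} + 16 n^{2} + 81 n + 126\right)}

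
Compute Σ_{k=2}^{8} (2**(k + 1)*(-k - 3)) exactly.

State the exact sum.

Σ = -10216

Compute t_(k+1)/t_k: get 2*(k + 4)/(k + 3).
Gosper form: A/B · C(k+1)/C(k) with A=2, B=1, C=k + 3.
f must satisfy (2)·f(k+1) − (1)·f(k) = k + 3.
deg f ≤ 1 (via 0,0,1).
Match coefficients ⇒ f(k) = k + 1.
Then R = B(k−1)f/C = (k + 1)/(k + 3), so s_k = R(k)·t_k = 2**(k + 1)*(-k - 1).
Verify: 2**(k + 1)*(-k - 3) matches t_k.
Sum = s_(9) − s_(2); s_(9) = -10240, s_(2) = -24 ⇒ -10216.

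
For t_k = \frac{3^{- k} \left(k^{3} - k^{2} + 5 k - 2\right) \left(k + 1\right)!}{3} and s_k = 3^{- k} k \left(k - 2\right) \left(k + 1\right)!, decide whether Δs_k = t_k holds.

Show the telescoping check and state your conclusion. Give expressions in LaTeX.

s_(k+1) = (k - 1)*(k + 1)*factorial(k + 2)/(3*3**k)
s_(k+1) − s_k = (k**3 - k**2 + 5*k - 2)*factorial(k + 1)/(3*3**k)
(s_(k+1) − s_k) − t_k = 0

valid; difference matches t_k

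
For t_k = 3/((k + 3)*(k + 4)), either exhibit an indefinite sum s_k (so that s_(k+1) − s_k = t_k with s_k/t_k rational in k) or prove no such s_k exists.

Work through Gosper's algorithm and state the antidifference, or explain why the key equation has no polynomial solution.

s_k = k/(k + 3)

Ratio r(k) = (k + 3)/(k + 5).
So A=k + 3 and B=k + 5, with C=1.
Set up (k + 3)·f(k+1) − (k + 4)·f(k) − (1) = 0.
Degrees (1,1,0) ⇒ d ≤ 1.
A polynomial solution: f(k) = k/3.
R(k) = B(k−1)·f(k)/C(k) = k*(k + 4)/3; s_k = R·t_k = k/(k + 3).
Verify: 3/(k**2 + 7*k + 12) matches t_k.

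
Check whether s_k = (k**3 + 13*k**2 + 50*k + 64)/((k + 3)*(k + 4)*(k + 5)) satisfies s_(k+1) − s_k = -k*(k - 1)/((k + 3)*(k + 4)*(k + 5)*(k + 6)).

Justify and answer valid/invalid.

valid; difference matches t_k

s_(k+1) = (50*k + (k + 1)**3 + 13*(k + 1)**2 + 114)/((k + 4)*(k + 5)*(k + 6))
s_(k+1) − s_k = k*(1 - k)/(k**4 + 18*k**3 + 119*k**2 + 342*k + 360)
(s_(k+1) − s_k) − t_k = 0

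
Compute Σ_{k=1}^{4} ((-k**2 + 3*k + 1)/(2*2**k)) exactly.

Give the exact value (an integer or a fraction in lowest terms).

Σ = 35/32

t_(k+1)/t_k = (k**2 - k - 3)/(2*(k**2 - 3*k - 1)).
Normal form (A,B,C) = (1/2, 1, k**2 - 3*k - 1).
Solve (1/2)·f(k+1) − (1)·f(k) = k**2 - 3*k - 1.
From deg A=0, deg B=0, deg C=2: d=2.
A polynomial solution: f(k) = -2*(k**2 - k - 1).
Certificate R = B(k−1)f/C = -2*(k**2 - k - 1)/(k**2 - 3*k - 1) gives s_k = (k**2 - k - 1)/2**k.
Verify: (-k**2 + 3*k + 1)/(2*2**k) matches t_k.
Sum = s_(5) − s_(1); s_(5) = 19/32, s_(1) = -1/2 ⇒ 35/32.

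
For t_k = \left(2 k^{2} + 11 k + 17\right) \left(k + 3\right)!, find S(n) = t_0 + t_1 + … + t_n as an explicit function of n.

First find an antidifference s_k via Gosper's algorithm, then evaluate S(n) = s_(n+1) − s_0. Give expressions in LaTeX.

r(k) = (k + 4)*(11*k + 2*(k + 1)**2 + 28)/(2*k**2 + 11*k + 17) after simplifying.
Gosper form: A/B · C(k+1)/C(k) with A=k + 4, B=1, C=k**2 + 11*k/2 + 17/2.
Set up (k + 4)·f(k+1) − (1)·f(k) − (k**2 + 11*k/2 + 17/2) = 0.
Bound: deg f ≤ 1.
Match coefficients ⇒ f(k) = (2*k + 3)/2.
Certificate R = B(k−1)f/C = (2*k + 3)/(2*k**2 + 11*k + 17) gives s_k = (2*k + 3)*factorial(k + 3).
s_(k+1) − s_k = (2*k**2 + 11*k + 17)*factorial(k + 3) = t_k.
s_(n+1) = (2*n + 5)*factorial(n + 4) and s_(0) = 18, so S(n) = 2*n*factorial(n + 4) + 5*factorial(n + 4) - 18.

S(n) = 2 n \left(n + 4\right)! + 5 \left(n + 4\right)! - 18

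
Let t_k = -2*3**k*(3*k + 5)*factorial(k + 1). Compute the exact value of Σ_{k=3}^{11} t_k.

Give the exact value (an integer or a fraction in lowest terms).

Σ = -6618588321944304

t_(k+1)/t_k = 3*(k + 2)*(3*k + 8)/(3*k + 5).
Take A(k)=3*k + 6, B(k)=1, C(k)=k + 5/3.
Solve (3*k + 6)·f(k+1) − (1)·f(k) = k + 5/3.
d = 0 from the (1,0,1) case.
Solving with deg f ≤ 0: f(k) = 1/3.
So s_k = (B(k−1)f/C)·t_k = (1/(3*k + 5))·t_k = -2*3**k*factorial(k + 1).
Verify: -2*3**k*(3*k + 5)*factorial(k + 1) matches t_k.
Evaluate s at k=12 and k=3: -6618588321945600 and -1296; difference -6618588321944304.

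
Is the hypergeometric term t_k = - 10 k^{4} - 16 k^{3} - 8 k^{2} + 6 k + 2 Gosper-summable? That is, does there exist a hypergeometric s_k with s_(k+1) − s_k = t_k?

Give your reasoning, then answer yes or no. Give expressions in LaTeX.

Compute t_(k+1)/t_k: get (5*k**4 + 28*k**3 + 58*k**2 + 49*k + 13)/(5*k**4 + 8*k**3 + 4*k**2 - 3*k - 1).
Take A(k)=1, B(k)=1, C(k)=k**4 + 8*k**3/5 + 4*k**2/5 - 3*k/5 - 1/5.
Solve (1)·f(k+1) − (1)·f(k) = k**4 + 8*k**3/5 + 4*k**2/5 - 3*k/5 - 1/5.
From deg A=0, deg B=0, deg C=4: d=5.
Solve for f: f(k) = k*(2*k - 1)*(k**3 - k - 2)/10 (degree 5 ≤ 5).
Get s_k = R·t_k = k*(-2*k**4 + k**3 + 2*k**2 + 3*k - 2) with R(k) = B(k−1)f(k)/C(k) = k*(2*k - 1)*(k**3 - k - 2)/(2*(5*k**4 + 8*k**3 + 4*k**2 - 3*k - 1)).
Verify: -10*k**4 - 16*k**3 - 8*k**2 + 6*k + 2 matches t_k.

Yes. s_k = k \left(- 2 k^{4} + k^{3} + 2 k^{2} + 3 k - 2\right).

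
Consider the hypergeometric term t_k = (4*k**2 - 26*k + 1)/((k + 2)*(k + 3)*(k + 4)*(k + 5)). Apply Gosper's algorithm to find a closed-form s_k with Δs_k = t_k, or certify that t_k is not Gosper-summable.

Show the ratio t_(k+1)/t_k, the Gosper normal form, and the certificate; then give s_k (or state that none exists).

The ratio is -(k + 2)*(26*k - 4*(k + 1)**2 + 25)/((k + 6)*(4*k**2 - 26*k + 1)).
Factor: A=k + 2; B=k + 6; C=k**2 - 13*k/2 + 1/4.
f must satisfy (k + 2)·f(k+1) − (k + 5)·f(k) = k**2 - 13*k/2 + 1/4.
From deg A=1, deg B=1, deg C=2: d=3.
Solving with deg f ≤ 3: f(k) = k*(k**2 - 87*k + 98)/96.
Get s_k = R·t_k = k*(k**2 - 87*k + 98)/(24*(k + 2)*(k + 3)*(k + 4)) with R(k) = B(k−1)f(k)/C(k) = k*(k + 5)*(k**2 - 87*k + 98)/(24*(4*k**2 - 26*k + 1)).
Check: Δs_k = (4*k**2 - 26*k + 1)/(k**4 + 14*k**3 + 71*k**2 + 154*k + 120). ✓

s_k = k*(k**2 - 87*k + 98)/(24*(k + 2)*(k + 3)*(k + 4))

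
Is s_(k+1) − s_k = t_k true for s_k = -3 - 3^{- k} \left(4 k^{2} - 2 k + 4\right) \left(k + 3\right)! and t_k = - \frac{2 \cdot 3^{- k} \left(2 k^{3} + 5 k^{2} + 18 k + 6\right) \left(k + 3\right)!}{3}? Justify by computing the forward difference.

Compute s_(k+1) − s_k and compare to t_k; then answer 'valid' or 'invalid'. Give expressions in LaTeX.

Valid: the claim telescopes to t_k.

s_(k+1) = -3**(-k - 1)*(-2*k + 4*(k + 1)**2 + 2)*factorial(k + 4) - 3
s_(k+1) − s_k = -2*(2*k**3 + 5*k**2 + 18*k + 6)*factorial(k + 3)/(3*3**k)
(s_(k+1) − s_k) − t_k = 0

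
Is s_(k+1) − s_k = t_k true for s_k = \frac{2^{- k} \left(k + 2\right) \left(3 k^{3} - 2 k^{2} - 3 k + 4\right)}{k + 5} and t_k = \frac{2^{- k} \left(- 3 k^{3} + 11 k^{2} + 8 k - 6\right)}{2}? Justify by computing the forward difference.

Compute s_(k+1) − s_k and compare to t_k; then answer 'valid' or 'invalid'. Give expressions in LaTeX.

Invalid: residual \frac{3 \cdot 2^{- k} \left(3 k^{4} + 10 k^{3} - 67 k^{2} - 40 k + 38\right)}{2 \left(k^{2} + 11 k + 30\right)} ≠ 0.

s_(k+1) = (3*k**4 + 16*k**3 + 23*k**2 + 8*k + 6)/(2*2**k*(k + 6))
s_(k+1) − s_k = (-3*k**5 - 13*k**4 + 69*k**3 + 211*k**2 + 54*k - 66)/(2*2**k*(k**2 + 11*k + 30))
(s_(k+1) − s_k) − t_k = 3*(3*k**4 + 10*k**3 - 67*k**2 - 40*k + 38)/(2*2**k*(k**2 + 11*k + 30))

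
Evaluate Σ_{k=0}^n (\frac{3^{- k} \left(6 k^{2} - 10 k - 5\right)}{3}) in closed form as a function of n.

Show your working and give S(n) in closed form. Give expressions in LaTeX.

t_(k+1)/t_k = (6*k**2 + 2*k - 9)/(3*(6*k**2 - 10*k - 5)).
So A=1/3 and B=1, with C=k**2 - 5*k/3 - 5/6.
Need (1/3)·f(k+1) − (1)·f(k) = k**2 - 5*k/3 - 5/6.
deg f ≤ 2 (via 0,0,2).
Solving with deg f ≤ 2: f(k) = -(3*k**2 - 2*k - 2)/2.
Then R = B(k−1)f/C = -3*(3*k**2 - 2*k - 2)/(6*k**2 - 10*k - 5), so s_k = R(k)·t_k = (-3*k**2 + 2*k + 2)/3**k.
Check: Δs_k = (6*k**2 - 10*k - 5)/(3*3**k). ✓
Telescope: S(n) = s_(n+1) − s_(0) = 3**(-n - 1)*(-3*n**2 - 4*n + 1) − (2) = (-6*3**n - 3*n**2 - 4*n + 1)/(3*3**n).

S(n) = \frac{3^{- n} \left(- 6 \cdot 3^{n} - 3 n^{2} - 4 n + 1\right)}{3}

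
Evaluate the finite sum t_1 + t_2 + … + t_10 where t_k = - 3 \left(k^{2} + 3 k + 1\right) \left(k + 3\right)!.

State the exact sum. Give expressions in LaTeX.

Ratio r(k) = (k + 4)*(3*k + (k + 1)**2 + 4)/(k**2 + 3*k + 1).
So A=k + 4 and B=1, with C=k**2 + 3*k + 1.
Solve (k + 4)·f(k+1) − (1)·f(k) = k**2 + 3*k + 1.
From deg A=1, deg B=0, deg C=2: d=1.
Coefficient equations give f(k) = k - 1.
So s_k = (B(k−1)f/C)·t_k = ((k - 1)/(k**2 + 3*k + 1))·t_k = -3*(k - 1)*factorial(k + 3).
Verify: -3*(k**2 + 3*k + 1)*factorial(k + 3) matches t_k.
Telescoping: Σ = s_(11) − s_(1) = -2615348736000 − (0) = -2615348736000.

Σ = -2615348736000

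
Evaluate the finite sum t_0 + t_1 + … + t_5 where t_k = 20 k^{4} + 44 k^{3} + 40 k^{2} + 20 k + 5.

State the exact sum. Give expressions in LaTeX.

The ratio is (20*k**4 + 124*k**3 + 292*k**2 + 312*k + 129)/(20*k**4 + 44*k**3 + 40*k**2 + 20*k + 5).
Normal form (A,B,C) = (1, 1, k**4 + 11*k**3/5 + 2*k**2 + k + 1/4).
Need (1)·f(k+1) − (1)·f(k) = k**4 + 11*k**3/5 + 2*k**2 + k + 1/4.
Degrees (0,0,4) ⇒ d ≤ 5.
Match coefficients ⇒ f(k) = k*(4*k**4 + k**3 - 2*k**2 + k + 1)/20.
So s_k = (B(k−1)f/C)·t_k = (k*(4*k**4 + k**3 - 2*k**2 + k + 1)/(20*k**4 + 44*k**3 + 40*k**2 + 20*k + 5))·t_k = k*(4*k**4 + k**3 - 2*k**2 + k + 1).
Verify: 20*k**4 + 44*k**3 + 40*k**2 + 20*k + 5 matches t_k.
Sum = s_(6) − s_(0); s_(6) = 32010, s_(0) = 0 ⇒ 32010.

Σ = 32010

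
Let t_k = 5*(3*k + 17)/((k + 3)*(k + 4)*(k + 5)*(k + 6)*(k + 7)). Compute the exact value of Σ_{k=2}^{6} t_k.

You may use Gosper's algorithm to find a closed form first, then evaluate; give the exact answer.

Compute t_(k+1)/t_k: get (k + 3)*(3*k + 20)/((k + 8)*(3*k + 17)).
Take A(k)=k + 3, B(k)=k + 8, C(k)=k + 17/3.
f must satisfy (k + 3)·f(k+1) − (k + 7)·f(k) = k + 17/3.
Degrees (1,1,1) ⇒ d ≤ 4.
Solve for f: f(k) = k*(k + 5)*(k**2 + 13*k + 54)/216 (degree 4 ≤ 4).
Get s_k = R·t_k = 5*k*(k**2 + 13*k + 54)/(72*(k**3 + 13*k**2 + 54*k + 72)) with R(k) = B(k−1)f(k)/C(k) = k*(k + 5)*(k + 7)*(k**2 + 13*k + 54)/(72*(3*k + 17)).
s_(k+1) − s_k = 5*(3*k + 17)/(k**5 + 25*k**4 + 245*k**3 + 1175*k**2 + 2754*k + 2520) = t_k.
Telescoping: Σ = s_(7) − s_(2) = 679/10296 − (7/144) = 119/6864.

Σ = 119/6864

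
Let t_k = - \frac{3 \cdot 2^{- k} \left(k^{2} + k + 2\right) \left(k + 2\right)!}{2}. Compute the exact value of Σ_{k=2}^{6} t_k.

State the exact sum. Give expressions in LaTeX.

The ratio is (k + 3)*(k + (k + 1)**2 + 3)/(2*(k**2 + k + 2)).
A = k/2 + 3/2, B = 1, C = k**2 + k + 2.
Need (k/2 + 3/2)·f(k+1) − (1)·f(k) = k**2 + k + 2.
Degrees (1,0,2) ⇒ d ≤ 1.
Solve for f: f(k) = 2*(k - 1) (degree 1 ≤ 1).
Get s_k = R·t_k = -3*(k - 1)*factorial(k + 2)/2**k with R(k) = B(k−1)f(k)/C(k) = 2*(k - 1)/(k**2 + k + 2).
Δs = -3*(k**2 + k + 2)*factorial(k + 2)/(2*2**k), as required.
Σ_(k=2)^(6) t_k = s_(7) − s_(2) = -51030 − (-18) = -51012.

Σ = -51012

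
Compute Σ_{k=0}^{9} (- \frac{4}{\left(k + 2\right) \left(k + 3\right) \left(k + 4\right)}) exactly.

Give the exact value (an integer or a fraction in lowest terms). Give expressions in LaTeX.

Compute t_(k+1)/t_k: get (k + 2)/(k + 5).
Take A(k)=k + 2, B(k)=k + 5, C(k)=1.
Solve (k + 2)·f(k+1) − (k + 4)·f(k) = 1.
Degrees (1,1,0) ⇒ d ≤ 2.
Solving with deg f ≤ 2: f(k) = k*(k + 5)/12.
So s_k = (B(k−1)f/C)·t_k = (k*(k + 4)*(k + 5)/12)·t_k = k*(-k - 5)/(3*(k + 2)*(k + 3)).
Check: Δs_k = -4/(k**3 + 9*k**2 + 26*k + 24). ✓
Evaluate s at k=10 and k=0: -25/78 and 0; difference -25/78.

Σ = -25/78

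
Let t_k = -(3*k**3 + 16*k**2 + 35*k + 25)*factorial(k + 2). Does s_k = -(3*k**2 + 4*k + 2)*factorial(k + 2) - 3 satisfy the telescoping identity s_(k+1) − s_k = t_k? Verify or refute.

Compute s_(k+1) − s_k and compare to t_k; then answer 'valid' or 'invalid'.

valid; difference matches t_k

s_(k+1) = -(4*k + 3*(k + 1)**2 + 6)*factorial(k + 3) - 3
s_(k+1) − s_k = -(3*k**3 + 16*k**2 + 35*k + 25)*factorial(k + 2)
(s_(k+1) − s_k) − t_k = 0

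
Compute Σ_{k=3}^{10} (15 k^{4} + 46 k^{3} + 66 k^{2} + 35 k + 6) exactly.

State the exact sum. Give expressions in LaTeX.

Ratio r(k) = (15*k**4 + 106*k**3 + 294*k**2 + 365*k + 168)/(15*k**4 + 46*k**3 + 66*k**2 + 35*k + 6).
Normal form (A,B,C) = (1, 1, k**4 + 46*k**3/15 + 22*k**2/5 + 7*k/3 + 2/5).
Key eq: (1)·f(k+1) = (1)·f(k) + (k**4 + 46*k**3/15 + 22*k**2/5 + 7*k/3 + 2/5).
deg f ≤ 5 (via 0,0,4).
A polynomial solution: f(k) = k*(3*k**4 + 4*k**3 + 4*k**2 - 4*k - 1)/15.
So s_k = (B(k−1)f/C)·t_k = (k*(3*k**4 + 4*k**3 + 4*k**2 - 4*k - 1)/((5*k + 2)*(3*k**3 + 8*k**2 + 10*k + 3)))·t_k = k*(3*k**4 + 4*k**3 + 4*k**2 - 4*k - 1).
Check: Δs_k = 15*k**4 + 46*k**3 + 66*k**2 + 35*k + 6. ✓
Σ_(k=3)^(10) t_k = s_(11) − s_(3) = 546546 − (1122) = 545424.

Σ = 545424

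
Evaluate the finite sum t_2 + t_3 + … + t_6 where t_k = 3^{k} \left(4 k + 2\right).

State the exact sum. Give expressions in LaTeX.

Compute t_(k+1)/t_k: get 3*(2*k + 3)/(2*k + 1).
So A=3 and B=1, with C=k + 1/2.
Solve (3)·f(k+1) − (1)·f(k) = k + 1/2.
From deg A=0, deg B=0, deg C=1: d=1.
Solving with deg f ≤ 1: f(k) = (k - 1)/2.
Certificate R = B(k−1)f/C = (k - 1)/(2*k + 1) gives s_k = 2*3**k*(k - 1).
Verify: 3**k*(4*k + 2) matches t_k.
Σ_(k=2)^(6) t_k = s_(7) − s_(2) = 26244 − (18) = 26226.

Σ = 26226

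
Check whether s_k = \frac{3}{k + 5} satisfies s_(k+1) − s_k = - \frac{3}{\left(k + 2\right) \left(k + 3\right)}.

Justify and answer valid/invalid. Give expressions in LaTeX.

s_(k+1) = 3/(k + 6)
s_(k+1) − s_k = -3/((k + 5)*(k + 6))
(s_(k+1) − s_k) − t_k = 18*(k + 4)/(k**4 + 16*k**3 + 91*k**2 + 216*k + 180)

Invalid: residual \frac{18 \left(k + 4\right)}{k^{4} + 16 k^{3} + 91 k^{2} + 216 k + 180} ≠ 0.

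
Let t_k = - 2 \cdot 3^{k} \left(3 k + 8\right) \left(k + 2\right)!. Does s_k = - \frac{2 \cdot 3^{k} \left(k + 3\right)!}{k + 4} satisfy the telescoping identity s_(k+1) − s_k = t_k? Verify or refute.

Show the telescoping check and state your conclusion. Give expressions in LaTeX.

Invalid: residual \frac{2 \cdot 3^{k} \left(3 k^{2} + 20 k + 31\right) \left(k + 2\right)!}{\left(k + 4\right) \left(k + 5\right)} ≠ 0.

s_(k+1) = -6*3**k*factorial(k + 4)/(k + 5)
s_(k+1) − s_k = -2*3**k*(3*k**2 + 23*k + 43)*factorial(k + 3)/((k + 4)*(k + 5))
(s_(k+1) − s_k) − t_k = 2*3**k*(3*k**2 + 20*k + 31)*factorial(k + 2)/((k + 4)*(k + 5))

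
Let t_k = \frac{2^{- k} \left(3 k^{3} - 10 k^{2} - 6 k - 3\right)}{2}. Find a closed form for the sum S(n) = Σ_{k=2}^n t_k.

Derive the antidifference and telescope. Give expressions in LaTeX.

t_(k+1)/t_k = (3*k**3 - k**2 - 17*k - 16)/(2*(3*k**3 - 10*k**2 - 6*k - 3)).
Normal form (A,B,C) = (1/2, 1, k**3 - 10*k**2/3 - 2*k - 1).
f must satisfy (1/2)·f(k+1) − (1)·f(k) = k**3 - 10*k**2/3 - 2*k - 1.
d = 3 from the (0,0,3) case.
Solving with deg f ≤ 3: f(k) = -2*k*(3*k**2 - k + 1)/3.
R(k) = B(k−1)·f(k)/C(k) = -2*k*(3*k**2 - k + 1)/(3*k**3 - 10*k**2 - 6*k - 3); s_k = R·t_k = k*(-3*k**2 + k - 1)/2**k.
s_(k+1) − s_k = (3*k**3 - 10*k**2 - 6*k - 3)/(2*2**k) = t_k.
Σ_(k=2)^n t_k = s_(n+1) − s_(2) = (2**(-n - 1)*(-3*n**3 - 8*n**2 - 8*n - 3)) − (-11/2), i.e. 2**(-n - 1)*(11*2**n - 3*n**3 - 8*n**2 - 8*n - 3).

S(n) = 2^{- n - 1} \left(11 \cdot 2^{n} - 3 n^{3} - 8 n^{2} - 8 n - 3\right)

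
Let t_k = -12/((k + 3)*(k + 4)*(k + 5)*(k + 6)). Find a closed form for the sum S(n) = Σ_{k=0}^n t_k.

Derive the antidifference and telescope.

S(n) = (-n**3 - 15*n**2 - 74*n - 60)/(15*(n**3 + 15*n**2 + 74*n + 120))

The ratio is (k + 3)/(k + 7).
Take A(k)=k + 3, B(k)=k + 7, C(k)=1.
f must satisfy (k + 3)·f(k+1) − (k + 6)·f(k) = 1.
deg f ≤ 3 (via 1,1,0).
Solve for f: f(k) = k*(k**2 + 12*k + 47)/180 (degree 3 ≤ 3).
Certificate R = B(k−1)f/C = k*(k + 6)*(k**2 + 12*k + 47)/180 gives s_k = k*(-k**2 - 12*k - 47)/(15*(k + 3)*(k + 4)*(k + 5)).
Δs = -12/(k**4 + 18*k**3 + 119*k**2 + 342*k + 360), as required.
s_(n+1) = (-n**3 - 15*n**2 - 74*n - 60)/(15*(n**3 + 15*n**2 + 74*n + 120)) and s_(0) = 0, so S(n) = (-n**3 - 15*n**2 - 74*n - 60)/(15*(n**3 + 15*n**2 + 74*n + 120)).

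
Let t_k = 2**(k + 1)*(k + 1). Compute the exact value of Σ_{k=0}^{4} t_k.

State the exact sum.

t_(k+1)/t_k = 2*(k + 2)/(k + 1).
Factor: A=2; B=1; C=k + 1.
Key eq: (2)·f(k+1) = (1)·f(k) + (k + 1).
From deg A=0, deg B=0, deg C=1: d=1.
Solving with deg f ≤ 1: f(k) = k - 1.
R(k) = B(k−1)·f(k)/C(k) = (k - 1)/(k + 1); s_k = R·t_k = 2**(k + 1)*(k - 1).
Verify: 2**(k + 1)*(k + 1) matches t_k.
Evaluate s at k=5 and k=0: 256 and -2; difference 258.

Σ = 258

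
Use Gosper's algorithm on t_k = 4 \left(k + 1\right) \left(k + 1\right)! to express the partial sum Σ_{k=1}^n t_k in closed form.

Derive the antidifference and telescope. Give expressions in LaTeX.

S(n) = 4 \left(n + 2\right)! - 8

r(k) = (k + 2)**2/(k + 1) after simplifying.
So A=k + 2 and B=1, with C=k + 1.
Solve (k + 2)·f(k+1) − (1)·f(k) = k + 1.
d = 0 from the (1,0,1) case.
Match coefficients ⇒ f(k) = 1.
Then R = B(k−1)f/C = 1/(k + 1), so s_k = R(k)·t_k = 4*factorial(k + 1).
Check: Δs_k = 4*(k + 1)*factorial(k + 1). ✓
Evaluate: s_(n+1) = 4*factorial(n + 2); subtract s_(1) = 8 ⇒ S(n) = 4*factorial(n + 2) - 8.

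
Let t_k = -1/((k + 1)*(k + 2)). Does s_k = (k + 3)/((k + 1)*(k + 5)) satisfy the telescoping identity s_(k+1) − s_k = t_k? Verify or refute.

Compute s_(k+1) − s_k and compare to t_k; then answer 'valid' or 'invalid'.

s_(k+1) = (k + 4)/((k + 2)*(k + 6))
s_(k+1) − s_k = (-k**2 - 7*k - 16)/(k**4 + 14*k**3 + 65*k**2 + 112*k + 60)
(s_(k+1) − s_k) − t_k = 2*(2*k + 7)/(k**4 + 14*k**3 + 65*k**2 + 112*k + 60)

Invalid: residual 2*(2*k + 7)/(k**4 + 14*k**3 + 65*k**2 + 112*k + 60) ≠ 0.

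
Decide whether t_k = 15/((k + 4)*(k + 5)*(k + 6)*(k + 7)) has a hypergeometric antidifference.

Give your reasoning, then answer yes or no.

Compute t_(k+1)/t_k: get (k + 4)/(k + 8).
Take A(k)=k + 4, B(k)=k + 8, C(k)=1.
Set up (k + 4)·f(k+1) − (k + 7)·f(k) − (1) = 0.
Degrees (1,1,0) ⇒ d ≤ 3.
Match coefficients ⇒ f(k) = k*(k**2 + 15*k + 74)/360.
Get s_k = R·t_k = k*(k**2 + 15*k + 74)/(24*(k + 4)*(k + 5)*(k + 6)) with R(k) = B(k−1)f(k)/C(k) = k*(k + 7)*(k**2 + 15*k + 74)/360.
Check: Δs_k = 15/(k**4 + 22*k**3 + 179*k**2 + 638*k + 840). ✓

Yes. s_k = k*(k**2 + 15*k + 74)/(24*(k + 4)*(k + 5)*(k + 6)).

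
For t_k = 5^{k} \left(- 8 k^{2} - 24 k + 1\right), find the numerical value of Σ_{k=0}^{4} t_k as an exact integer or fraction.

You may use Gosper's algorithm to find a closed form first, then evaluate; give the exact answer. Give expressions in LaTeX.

Ratio r(k) = 5*(8*k**2 + 40*k + 31)/(8*k**2 + 24*k - 1).
Factor: A=5; B=1; C=k**2 + 3*k - 1/8.
Solve (5)·f(k+1) − (1)·f(k) = k**2 + 3*k - 1/8.
From deg A=0, deg B=0, deg C=2: d=2.
Solving with deg f ≤ 2: f(k) = (2*k**2 + k - 4)/8.
Get s_k = R·t_k = 5**k*(-2*k**2 - k + 4) with R(k) = B(k−1)f(k)/C(k) = (2*k**2 + k - 4)/(8*k**2 + 24*k - 1).
Δs = 5**k*(-8*k**2 - 24*k + 1), as required.
Σ_(k=0)^(4) t_k = s_(5) − s_(0) = -159375 − (4) = -159379.

Σ = -159379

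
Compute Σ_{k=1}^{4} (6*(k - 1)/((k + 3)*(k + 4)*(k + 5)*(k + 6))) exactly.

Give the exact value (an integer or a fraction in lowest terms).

Step 1: r(k) = k*(k + 3)/((k - 1)*(k + 7)).
So A=k + 3 and B=k + 7, with C=k - 1.
Key eq: (k + 3)·f(k+1) = (k + 6)·f(k) + (k - 1).
From deg A=1, deg B=1, deg C=1: d=3.
Coefficient equations give f(k) = k*(k - 7)*(k + 19)/360.
So s_k = (B(k−1)f/C)·t_k = (k*(k - 7)*(k + 6)*(k + 19)/(360*(k - 1)))·t_k = k*(k**2 + 12*k - 133)/(60*(k + 3)*(k + 4)*(k + 5)).
Δs = 6*(k - 1)/(k**4 + 18*k**3 + 119*k**2 + 342*k + 360), as required.
Telescoping: Σ = s_(5) − s_(1) = -1/180 − (-1/60) = 1/90.

Σ = 1/90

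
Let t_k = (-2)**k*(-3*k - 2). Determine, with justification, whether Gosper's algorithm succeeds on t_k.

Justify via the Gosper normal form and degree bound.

Compute t_(k+1)/t_k: get 2*(-3*k - 5)/(3*k + 2).
Normal form (A,B,C) = (-2, 1, k + 2/3).
f must satisfy (-2)·f(k+1) − (1)·f(k) = k + 2/3.
deg f ≤ 1 (via 0,0,1).
Match coefficients ⇒ f(k) = -k/3.
Then R = B(k−1)f/C = -k/(3*k + 2), so s_k = R(k)·t_k = (-2)**k*k.
Check: Δs_k = (-2)**k*(-3*k - 2). ✓

Yes. s_k = (-2)**k*k.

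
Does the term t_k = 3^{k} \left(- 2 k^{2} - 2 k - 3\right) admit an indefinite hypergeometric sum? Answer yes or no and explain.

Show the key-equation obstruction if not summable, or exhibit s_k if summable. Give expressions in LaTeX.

Yes. s_k = 3^{k} \left(- k^{2} + 2 k - 3\right).

r(k) = 3*(2*k**2 + 6*k + 7)/(2*k**2 + 2*k + 3) after simplifying.
So A=3 and B=1, with C=k**2 + k + 3/2.
Set up (3)·f(k+1) − (1)·f(k) − (k**2 + k + 3/2) = 0.
From deg A=0, deg B=0, deg C=2: d=2.
Solving with deg f ≤ 2: f(k) = (k**2 - 2*k + 3)/2.
Get s_k = R·t_k = 3**k*(-k**2 + 2*k - 3) with R(k) = B(k−1)f(k)/C(k) = (k**2 - 2*k + 3)/(2*k**2 + 2*k + 3).
Δs = 3**k*(-2*k**2 - 2*k - 3), as required.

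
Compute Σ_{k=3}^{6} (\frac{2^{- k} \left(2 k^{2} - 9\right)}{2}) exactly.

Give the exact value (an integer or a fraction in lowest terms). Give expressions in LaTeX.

Σ = 309/128

Compute t_(k+1)/t_k: get (2*(k + 1)**2 - 9)/(2*(2*k**2 - 9)).
Normal form (A,B,C) = (1/2, 1, k**2 - 9/2).
Set up (1/2)·f(k+1) − (1)·f(k) − (k**2 - 9/2) = 0.
Degrees (0,0,2) ⇒ d ≤ 2.
Match coefficients ⇒ f(k) = -2*k**2 - 4*k + 3.
Certificate R = B(k−1)f/C = -2*(2*k**2 + 4*k - 3)/(2*k**2 - 9) gives s_k = (-2*k**2 - 4*k + 3)/2**k.
s_(k+1) − s_k = (2*k**2 - 9)/(2*2**k) = t_k.
Telescoping: Σ = s_(7) − s_(3) = -123/128 − (-27/8) = 309/128.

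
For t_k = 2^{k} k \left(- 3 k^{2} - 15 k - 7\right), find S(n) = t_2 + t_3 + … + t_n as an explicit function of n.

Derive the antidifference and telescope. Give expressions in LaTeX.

S(n) = - 6 \cdot 2^{n} n^{3} - 12 \cdot 2^{n} n^{2} - 8 \cdot 2^{n} n + 2 \cdot 2^{n} + 48

Ratio r(k) = 2*(3*k**3 + 24*k**2 + 46*k + 25)/(k*(3*k**2 + 15*k + 7)).
Take A(k)=2, B(k)=1, C(k)=k**3 + 5*k**2 + 7*k/3.
Need (2)·f(k+1) − (1)·f(k) = k**3 + 5*k**2 + 7*k/3.
Bound: deg f ≤ 3.
Solve for f: f(k) = (3*k**3 - 3*k**2 + k - 2)/3 (degree 3 ≤ 3).
R(k) = B(k−1)·f(k)/C(k) = (3*k**3 - 3*k**2 + k - 2)/(k*(3*k**2 + 15*k + 7)); s_k = R·t_k = 2**k*(-3*k**3 + 3*k**2 - k + 2).
Verify: 2**k*k*(-3*k**2 - 15*k - 7) matches t_k.
s_(n+1) = 2**(n + 1)*(-3*n**3 - 6*n**2 - 4*n + 1) and s_(2) = -48, so S(n) = -6*2**n*n**3 - 12*2**n*n**2 - 8*2**n*n + 2*2**n + 48.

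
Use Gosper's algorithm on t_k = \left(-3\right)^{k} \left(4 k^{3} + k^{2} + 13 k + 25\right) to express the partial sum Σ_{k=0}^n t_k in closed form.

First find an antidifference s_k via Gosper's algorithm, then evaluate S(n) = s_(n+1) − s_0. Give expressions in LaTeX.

t_(k+1)/t_k = 3*(-4*k**3 - 13*k**2 - 27*k - 43)/(4*k**3 + k**2 + 13*k + 25).
A = -3, B = 1, C = k**3 + k**2/4 + 13*k/4 + 25/4.
Key eq: (-3)·f(k+1) = (1)·f(k) + (k**3 + k**2/4 + 13*k/4 + 25/4).
Degrees (0,0,3) ⇒ d ≤ 3.
Solve for f: f(k) = -(k**3 - 2*k**2 + 4*k + 4)/4 (degree 3 ≤ 3).
Certificate R = B(k−1)f/C = -(k**3 - 2*k**2 + 4*k + 4)/(4*k**3 + k**2 + 13*k + 25) gives s_k = (-3)**k*(-k**3 + 2*k**2 - 4*k - 4).
s_(k+1) − s_k = (-3)**k*(4*k**3 + k**2 + 13*k + 25) = t_k.
s_(n+1) = 3*(-3)**n*(n**3 + n**2 + 3*n + 7) and s_(0) = -4, so S(n) = 3*(-3)**n*n**3 + 3*(-3)**n*n**2 + 9*(-3)**n*n + 21*(-3)**n + 4.

S(n) = 3 \left(-3\right)^{n} n^{3} + 3 \left(-3\right)^{n} n^{2} + 9 \left(-3\right)^{n} n + 21 \left(-3\right)^{n} + 4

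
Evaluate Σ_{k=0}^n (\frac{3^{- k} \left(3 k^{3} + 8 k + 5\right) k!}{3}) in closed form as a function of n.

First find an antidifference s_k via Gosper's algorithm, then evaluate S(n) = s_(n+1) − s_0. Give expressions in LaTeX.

S(n) = 3^{- n - 1} \left(3^{n + 1} + 3 n^{3} n! + 9 n^{2} n! + 8 n n! + 2 n!\right)

Ratio r(k) = (k + 1)*(8*k + 3*(k + 1)**3 + 13)/(3*(3*k**3 + 8*k + 5)).
So A=k/3 + 1/3 and B=1, with C=k**3 + 8*k/3 + 5/3.
f must satisfy (k/3 + 1/3)·f(k+1) − (1)·f(k) = k**3 + 8*k/3 + 5/3.
From deg A=1, deg B=0, deg C=3: d=2.
Solve for f: f(k) = 3*k**2 - 1 (degree 2 ≤ 2).
R(k) = B(k−1)·f(k)/C(k) = 3*(3*k**2 - 1)/(3*k**3 + 8*k + 5); s_k = R·t_k = (3*k**2 - 1)*factorial(k)/3**k.
Verify: (3*k**3 + 8*k + 5)*factorial(k)/(3*3**k) matches t_k.
Telescope: S(n) = s_(n+1) − s_(0) = 3**(-n - 1)*(3*n**2 + 6*n + 2)*factorial(n + 1) − (-1) = 3**(-n - 1)*(3**(n + 1) + 3*n**3*factorial(n) + 9*n**2*factorial(n) + 8*n*factorial(n) + 2*factorial(n)).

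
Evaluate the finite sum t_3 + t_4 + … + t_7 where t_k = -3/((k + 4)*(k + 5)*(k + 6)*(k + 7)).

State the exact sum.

Step 1: r(k) = (k + 4)/(k + 8).
So A=k + 4 and B=k + 8, with C=1.
Key eq: (k + 4)·f(k+1) = (k + 7)·f(k) + (1).
Bound: deg f ≤ 3.
A polynomial solution: f(k) = k*(k**2 + 15*k + 74)/360.
Get s_k = R·t_k = k*(-k**2 - 15*k - 74)/(120*(k + 4)*(k + 5)*(k + 6)) with R(k) = B(k−1)f(k)/C(k) = k*(k + 7)*(k**2 + 15*k + 74)/360.
Check: Δs_k = -3/(k**4 + 22*k**3 + 179*k**2 + 638*k + 840). ✓
Sum = s_(8) − s_(3); s_(8) = -43/5460, s_(3) = -2/315 ⇒ -5/3276.

Σ = -5/3276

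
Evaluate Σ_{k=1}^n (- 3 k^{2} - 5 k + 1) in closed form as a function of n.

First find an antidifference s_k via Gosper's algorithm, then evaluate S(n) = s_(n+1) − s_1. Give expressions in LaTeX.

S(n) = n \left(- n^{2} - 4 n - 2\right)

Compute t_(k+1)/t_k: get (3*k**2 + 11*k + 7)/(3*k**2 + 5*k - 1).
So A=1 and B=1, with C=k**2 + 5*k/3 - 1/3.
Key eq: (1)·f(k+1) = (1)·f(k) + (k**2 + 5*k/3 - 1/3).
Degrees (0,0,2) ⇒ d ≤ 3.
Solve for f: f(k) = k*(k**2 + k - 3)/3 (degree 3 ≤ 3).
So s_k = (B(k−1)f/C)·t_k = (k*(k**2 + k - 3)/(3*k**2 + 5*k - 1))·t_k = k*(-k**2 - k + 3).
Check: Δs_k = -3*k**2 - 5*k + 1. ✓
Telescope: S(n) = s_(n+1) − s_(1) = -n**3 - 4*n**2 - 2*n + 1 − (1) = n*(-n**2 - 4*n - 2).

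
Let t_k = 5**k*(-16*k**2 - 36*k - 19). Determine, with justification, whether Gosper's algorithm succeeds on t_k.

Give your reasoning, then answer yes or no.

Yes. s_k = 5**k*(-4*k**2 + k - 1).

r(k) = 5*(16*k**2 + 68*k + 71)/(16*k**2 + 36*k + 19) after simplifying.
Factor: A=5; B=1; C=k**2 + 9*k/4 + 19/16.
Set up (5)·f(k+1) − (1)·f(k) − (k**2 + 9*k/4 + 19/16) = 0.
d = 2 from the (0,0,2) case.
Solving with deg f ≤ 2: f(k) = (4*k**2 - k + 1)/16.
So s_k = (B(k−1)f/C)·t_k = ((4*k**2 - k + 1)/(16*k**2 + 36*k + 19))·t_k = 5**k*(-4*k**2 + k - 1).
Verify: 5**k*(-16*k**2 - 36*k - 19) matches t_k.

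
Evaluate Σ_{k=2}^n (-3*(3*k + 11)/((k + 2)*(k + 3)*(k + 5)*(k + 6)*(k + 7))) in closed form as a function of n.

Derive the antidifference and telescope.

Compute t_(k+1)/t_k: get (k + 2)*(k + 5)*(3*k + 14)/((k + 4)*(k + 8)*(3*k + 11)).
Gosper form: A/B · C(k+1)/C(k) with A=k + 2, B=k + 8, C=k**2 + 23*k/3 + 44/3.
f must satisfy (k + 2)·f(k+1) − (k + 7)·f(k) = k**2 + 23*k/3 + 44/3.
Degrees (1,1,2) ⇒ d ≤ 5.
Match coefficients ⇒ f(k) = k*(k + 3)*(k + 4)*(k**2 + 13*k + 52)/180.
R(k) = B(k−1)·f(k)/C(k) = k*(k + 3)*(k + 7)*(k**2 + 13*k + 52)/(60*(3*k + 11)); s_k = R·t_k = k*(-k**2 - 13*k - 52)/(20*(k**3 + 13*k**2 + 52*k + 60)).
Verify: 3*(-3*k - 11)/(k**5 + 23*k**4 + 203*k**3 + 853*k**2 + 1692*k + 1260) matches t_k.
Σ_(k=2)^n t_k = s_(n+1) − s_(2) = ((-n**3 - 16*n**2 - 81*n - 66)/(20*(n**3 + 16*n**2 + 81*n + 126))) − (-41/1120), i.e. 3*(-n**3 - 16*n**2 - 81*n + 98)/(224*(n**3 + 16*n**2 + 81*n + 126)).

S(n) = 3*(-n**3 - 16*n**2 - 81*n + 98)/(224*(n**3 + 16*n**2 + 81*n + 126))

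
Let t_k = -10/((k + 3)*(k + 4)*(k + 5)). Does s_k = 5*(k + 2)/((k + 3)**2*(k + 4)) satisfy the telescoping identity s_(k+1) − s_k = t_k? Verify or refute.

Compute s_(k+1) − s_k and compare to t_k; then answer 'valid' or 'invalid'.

Invalid: residual 5*(3*k + 11)/(k**5 + 19*k**4 + 143*k**3 + 533*k**2 + 984*k + 720) ≠ 0.

s_(k+1) = 5*(k + 3)/((k + 4)**2*(k + 5))
s_(k+1) − s_k = 5*(-(k + 2)*(k + 4)*(k + 5) + (k + 3)**3)/((k + 3)**2*(k + 4)**2*(k + 5))
(s_(k+1) − s_k) − t_k = 5*(3*k + 11)/(k**5 + 19*k**4 + 143*k**3 + 533*k**2 + 984*k + 720)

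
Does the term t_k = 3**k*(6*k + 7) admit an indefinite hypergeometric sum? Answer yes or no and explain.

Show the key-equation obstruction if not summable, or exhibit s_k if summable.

Yes. s_k = 3**k*(3*k - 1).

t_(k+1)/t_k = 3*(6*k + 13)/(6*k + 7).
Normal form (A,B,C) = (3, 1, k + 7/6).
f must satisfy (3)·f(k+1) − (1)·f(k) = k + 7/6.
Degrees (0,0,1) ⇒ d ≤ 1.
A polynomial solution: f(k) = (3*k - 1)/6.
Then R = B(k−1)f/C = (3*k - 1)/(6*k + 7), so s_k = R(k)·t_k = 3**k*(3*k - 1).
Δs = 3**k*(6*k + 7), as required.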